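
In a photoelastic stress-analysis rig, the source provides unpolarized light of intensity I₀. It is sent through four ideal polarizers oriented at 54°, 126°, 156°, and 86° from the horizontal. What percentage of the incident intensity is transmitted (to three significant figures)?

≈ 0.419%

Unpolarized light through the first polarizer → I₁ = ½ I₀, now polarized at 54°.
I₂ = I₁ cos²(126° − 54°) = 0.5 I₀ · cos²(72°) = 0.04775 I₀.
I₃ = I₂ cos²(156° − 126°) = 0.04775 I₀ · cos²(30°) = 0.03581 I₀.
I₄ = I₃ cos²(86° − 156°) = 0.03581 I₀ · cos²(70°) = 0.004189 I₀.
That is 0.4189% of the incident intensity.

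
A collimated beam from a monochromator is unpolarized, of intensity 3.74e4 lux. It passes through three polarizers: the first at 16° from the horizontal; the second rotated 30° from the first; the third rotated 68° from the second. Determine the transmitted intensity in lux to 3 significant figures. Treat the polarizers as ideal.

Unpolarized light through the first polarizer → I₁ = 3.74e4 lux/2 = 1.87e+04 lux, polarized at 16°.
I₂ = I₁ · cos²(30°) = 1.87e+04 · 0.75 = 1.403e+04 lux.
I₃ = I₂ · cos²(68°) = 1.403e+04 · 0.1403 = 1968 lux.

I ≈ 1970 lux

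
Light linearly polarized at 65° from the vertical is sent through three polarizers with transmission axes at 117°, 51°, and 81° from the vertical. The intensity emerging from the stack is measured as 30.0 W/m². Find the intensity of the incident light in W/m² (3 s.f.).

I₀ ≈ 638 W/m²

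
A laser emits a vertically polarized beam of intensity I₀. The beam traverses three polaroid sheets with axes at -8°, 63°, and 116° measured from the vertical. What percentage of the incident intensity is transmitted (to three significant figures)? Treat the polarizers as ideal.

I₁ = I₀ cos²(-8° − 0°) = I₀ cos²(8°) = 0.9806 I₀.
I₂ = I₁ cos²(63° + 8°) = 0.9806 I₀ · cos²(71°) = 0.1039 I₀.
I₃ = I₂ cos²(116° − 63°) = 0.1039 I₀ · cos²(53°) = 0.03765 I₀.
That is 3.765% of the incident intensity.

≈ 3.76%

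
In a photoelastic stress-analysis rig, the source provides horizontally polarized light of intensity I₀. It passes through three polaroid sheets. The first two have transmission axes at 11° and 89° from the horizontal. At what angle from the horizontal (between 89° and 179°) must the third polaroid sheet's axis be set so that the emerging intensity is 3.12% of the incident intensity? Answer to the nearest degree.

I₁ = I₀ cos²(11° − 0°) = I₀ cos²(11°) = 0.9636 I₀.
I₂ = I₁ cos²(89° − 11°) = 0.9636 I₀ · cos²(78°) = 0.04165 I₀.
Need I₃/I₀ = 0.0312, so cos²(θ − 89°) = 0.0312 / 0.04165 = 0.749.
θ − 89° = arccos(√0.749) = 30.1°, giving θ ≈ 89 + 30.1 = 119.1°.

θ ≈ 119°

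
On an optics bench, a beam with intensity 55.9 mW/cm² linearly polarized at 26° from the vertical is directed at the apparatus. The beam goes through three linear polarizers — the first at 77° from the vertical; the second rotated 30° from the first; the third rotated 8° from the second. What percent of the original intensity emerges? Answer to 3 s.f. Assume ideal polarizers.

I₁ = 55.9 mW/cm² · cos²(51°) = 22.14 mW/cm².
I₂ = I₁ · cos²(30°) = 22.14 · 0.75 = 16.6 mW/cm².
I₃ = I₂ · cos²(8°) = 16.6 · 0.9806 = 16.28 mW/cm².
That is 29.13% of the incident intensity.

≈ 29.1%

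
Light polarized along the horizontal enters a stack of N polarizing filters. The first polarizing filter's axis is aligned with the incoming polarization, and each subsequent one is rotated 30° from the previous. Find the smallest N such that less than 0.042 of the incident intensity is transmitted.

N = 13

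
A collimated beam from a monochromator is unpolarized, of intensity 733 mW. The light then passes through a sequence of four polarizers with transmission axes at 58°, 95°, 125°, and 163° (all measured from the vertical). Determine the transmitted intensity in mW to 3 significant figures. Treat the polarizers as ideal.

I ≈ 109 mW

Unpolarized light through the first polarizer → I₁ = 733 mW/2 = 366.5 mW, polarized at 58°.
I₂ = I₁ · cos²(37°) = 366.5 · 0.6378 = 233.8 mW.
I₃ = I₂ · cos²(30°) = 233.8 · 0.75 = 175.3 mW.
I₄ = I₃ · cos²(38°) = 175.3 · 0.621 = 108.9 mW.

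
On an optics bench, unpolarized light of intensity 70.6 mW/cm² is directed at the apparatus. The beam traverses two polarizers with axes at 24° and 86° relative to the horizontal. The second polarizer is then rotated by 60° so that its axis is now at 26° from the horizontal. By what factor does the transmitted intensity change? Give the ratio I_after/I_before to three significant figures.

Before rotation:
Unpolarized light through the first polarizer → I₁ = ½ I₀, now polarized at 24°.
I₂ = I₁ cos²(86° − 24°) = 0.5 I₀ · cos²(62°) = 0.1102 I₀.
After rotation:
Unpolarized light through the first polarizer → I₁ = ½ I₀, now polarized at 24°.
I₂ = I₁ cos²(26° − 24°) = 0.5 I₀ · cos²(2°) = 0.4994 I₀.
Ratio = 0.4994 / 0.1102 = 4.532.

I_new/I_old ≈ 4.53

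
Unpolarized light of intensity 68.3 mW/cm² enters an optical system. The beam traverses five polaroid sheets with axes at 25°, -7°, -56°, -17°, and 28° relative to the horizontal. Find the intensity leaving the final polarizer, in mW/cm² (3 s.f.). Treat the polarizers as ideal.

I ≈ 3.19 mW/cm²

Unpolarized light through the first polarizer → I₁ = 68.3 mW/cm²/2 = 34.15 mW/cm², polarized at 25°.
I₂ = I₁ · cos²(32°) = 34.15 · 0.7192 = 24.56 mW/cm².
I₃ = I₂ · cos²(49°) = 24.56 · 0.4304 = 10.57 mW/cm².
I₄ = I₃ · cos²(39°) = 10.57 · 0.604 = 6.384 mW/cm².
I₅ = I₄ · cos²(45°) = 6.384 · 0.5 = 3.192 mW/cm².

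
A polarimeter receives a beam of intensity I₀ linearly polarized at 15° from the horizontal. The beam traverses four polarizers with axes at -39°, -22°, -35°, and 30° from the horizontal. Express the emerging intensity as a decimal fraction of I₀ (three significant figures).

≈ 0.0536 I₀

I₁ = I₀ cos²(-39° − 15°) = I₀ cos²(54°) = 0.3455 I₀.
I₂ = I₁ cos²(-22° + 39°) = 0.3455 I₀ · cos²(17°) = 0.316 I₀.
I₃ = I₂ cos²(-35° + 22°) = 0.316 I₀ · cos²(13°) = 0.3 I₀.
I₄ = I₃ cos²(30° + 35°) = 0.3 I₀ · cos²(65°) = 0.05358 I₀.
Transmitted fraction = 0.05358.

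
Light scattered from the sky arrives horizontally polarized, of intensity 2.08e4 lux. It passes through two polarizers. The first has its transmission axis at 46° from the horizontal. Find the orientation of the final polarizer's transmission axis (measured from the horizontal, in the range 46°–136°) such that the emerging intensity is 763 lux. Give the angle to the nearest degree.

I₁ = I₀ cos²(46° − 0°) = I₀ cos²(46°) = 0.4826 I₀.
Target fraction: 763 / 2.08e4 lux = 0.03668 of I₀.
Need I₂/I₀ = 0.03668, so cos²(θ − 46°) = 0.03668 / 0.4826 = 0.07602.
θ − 46° = arccos(√0.07602) = 74.0°, giving θ ≈ 46 + 74.0 = 120.0°.

θ ≈ 120°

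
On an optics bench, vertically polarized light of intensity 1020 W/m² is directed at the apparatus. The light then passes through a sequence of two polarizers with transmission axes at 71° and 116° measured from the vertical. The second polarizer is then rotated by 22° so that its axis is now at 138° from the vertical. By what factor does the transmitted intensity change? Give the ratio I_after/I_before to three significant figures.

I_new/I_old ≈ 0.305

Before rotation:
By Malus's law, I₁ = I₀ cos²(71° − 0°) = I₀ cos²(71°) = 0.106 I₀.
I₂ = I₁ cos²(116° − 71°) = 0.106 I₀ · cos²(45°) = 0.053 I₀.
After rotation:
I₁ = I₀ cos²(71° − 0°) = I₀ cos²(71°) = 0.106 I₀.
I₂ = I₁ cos²(138° − 71°) = 0.106 I₀ · cos²(67°) = 0.01618 I₀.
Ratio = 0.01618 / 0.053 = 0.3053.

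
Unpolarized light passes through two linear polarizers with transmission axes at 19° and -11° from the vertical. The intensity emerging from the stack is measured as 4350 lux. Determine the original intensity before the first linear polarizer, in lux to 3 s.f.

I₀ ≈ 1.16e4 lux

Unpolarized light through the first polarizer → I₁ = ½ I₀, now polarized at 19°.
I₂ = I₁ cos²(-11° − 19°) = 0.5 I₀ · cos²(30°) = 0.375 I₀.
So 4350 lux = 0.375 I₀, giving I₀ = 4350/0.375 = 1.16e+04 lux.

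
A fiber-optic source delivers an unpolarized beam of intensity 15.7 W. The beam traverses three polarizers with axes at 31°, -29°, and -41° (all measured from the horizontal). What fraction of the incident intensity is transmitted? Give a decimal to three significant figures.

I/I₀ ≈ 0.120

Unpolarized light through the first polarizer → I₁ = 15.7 W/2 = 7.85 W, polarized at 31°.
I₂ = I₁ · cos²(60°) = 7.85 · 0.25 = 1.963 W.
I₃ = I₂ · cos²(12°) = 1.963 · 0.9568 = 1.878 W.
Transmitted fraction = 0.1196.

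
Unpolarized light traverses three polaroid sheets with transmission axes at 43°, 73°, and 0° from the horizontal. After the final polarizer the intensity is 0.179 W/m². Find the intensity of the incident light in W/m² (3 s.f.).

I₀ ≈ 5.58 W/m²

Unpolarized light through the first polarizer → I₁ = ½ I₀, now polarized at 43°.
I₂ = I₁ cos²(73° − 43°) = 0.5 I₀ · cos²(30°) = 0.375 I₀.
I₃ = I₂ cos²(0° − 73°) = 0.375 I₀ · cos²(73°) = 0.03206 I₀.
So 0.179 W/m² = 0.03206 I₀, giving I₀ = 0.179/0.03206 = 5.584 W/m².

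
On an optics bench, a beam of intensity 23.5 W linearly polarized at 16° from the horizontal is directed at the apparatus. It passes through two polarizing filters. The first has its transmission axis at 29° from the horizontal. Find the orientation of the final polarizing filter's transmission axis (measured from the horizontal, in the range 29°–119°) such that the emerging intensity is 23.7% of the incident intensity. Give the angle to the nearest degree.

By Malus's law, I₁ = I₀ cos²(29° − 16°) = I₀ cos²(13°) = 0.9494 I₀.
Need I₂/I₀ = 0.237, so cos²(θ − 29°) = 0.237 / 0.9494 = 0.2496.
θ − 29° = arccos(√0.2496) = 60.0°, giving θ ≈ 29 + 60.0 = 89.0°.

θ ≈ 89°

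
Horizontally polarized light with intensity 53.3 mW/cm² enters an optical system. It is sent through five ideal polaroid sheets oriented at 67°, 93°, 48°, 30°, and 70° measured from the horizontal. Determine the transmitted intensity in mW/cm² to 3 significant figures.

I₁ = 53.3 mW/cm² · cos²(67°) = 8.137 mW/cm².
I₂ = I₁ · cos²(26°) = 8.137 · 0.8078 = 6.574 mW/cm².
I₃ = I₂ · cos²(45°) = 6.574 · 0.5 = 3.287 mW/cm².
I₄ = I₃ · cos²(18°) = 3.287 · 0.9045 = 2.973 mW/cm².
I₅ = I₄ · cos²(40°) = 2.973 · 0.5868 = 1.745 mW/cm².

I ≈ 1.74 mW/cm²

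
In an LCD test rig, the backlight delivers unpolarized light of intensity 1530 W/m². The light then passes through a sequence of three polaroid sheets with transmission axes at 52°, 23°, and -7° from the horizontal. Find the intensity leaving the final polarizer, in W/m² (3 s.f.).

I ≈ 439 W/m²

Unpolarized light through the first polarizer → I₁ = 1530 W/m²/2 = 765 W/m², polarized at 52°.
I₂ = I₁ · cos²(29°) = 765 · 0.765 = 585.2 W/m².
I₃ = I₂ · cos²(30°) = 585.2 · 0.75 = 438.9 W/m².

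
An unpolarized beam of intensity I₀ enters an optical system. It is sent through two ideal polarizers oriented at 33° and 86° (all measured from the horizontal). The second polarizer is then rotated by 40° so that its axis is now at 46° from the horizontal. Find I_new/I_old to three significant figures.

Before rotation:
Unpolarized light through the first polarizer → I₁ = ½ I₀, now polarized at 33°.
I₂ = I₁ cos²(86° − 33°) = 0.5 I₀ · cos²(53°) = 0.1811 I₀.
After rotation:
Unpolarized light through the first polarizer → I₁ = ½ I₀, now polarized at 33°.
I₂ = I₁ cos²(46° − 33°) = 0.5 I₀ · cos²(13°) = 0.4747 I₀.
Ratio = 0.4747 / 0.1811 = 2.621.

I_new/I_old ≈ 2.62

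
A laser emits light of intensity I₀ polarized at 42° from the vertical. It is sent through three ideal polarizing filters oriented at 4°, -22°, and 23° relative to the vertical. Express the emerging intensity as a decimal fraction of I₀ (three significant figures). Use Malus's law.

By Malus's law, I₁ = I₀ cos²(4° − 42°) = I₀ cos²(38°) = 0.621 I₀.
I₂ = I₁ cos²(-22° − 4°) = 0.621 I₀ · cos²(26°) = 0.5016 I₀.
I₃ = I₂ cos²(23° + 22°) = 0.5016 I₀ · cos²(45°) = 0.2508 I₀.
Transmitted fraction = 0.2508.

≈ 0.251 I₀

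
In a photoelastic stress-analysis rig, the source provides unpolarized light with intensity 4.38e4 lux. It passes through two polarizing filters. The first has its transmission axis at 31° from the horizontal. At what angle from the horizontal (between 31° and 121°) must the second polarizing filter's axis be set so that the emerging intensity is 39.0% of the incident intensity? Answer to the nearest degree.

θ ≈ 59°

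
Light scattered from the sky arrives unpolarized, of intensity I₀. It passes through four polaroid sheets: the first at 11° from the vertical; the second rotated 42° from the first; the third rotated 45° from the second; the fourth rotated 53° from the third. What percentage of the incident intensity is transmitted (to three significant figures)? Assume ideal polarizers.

Unpolarized light through the first polarizer → I₁ = ½ I₀, now polarized at 11°.
I₂ = I₁ cos²(42°) = 0.5 · 0.5523 I₀ = 0.2761 I₀.
I₃ = I₂ cos²(45°) = 0.2761 · 0.5 I₀ = 0.1381 I₀.
I₄ = I₃ cos²(53°) = 0.1381 · 0.3622 I₀ = 0.05 I₀.
That is 5% of the incident intensity.

≈ 5.00%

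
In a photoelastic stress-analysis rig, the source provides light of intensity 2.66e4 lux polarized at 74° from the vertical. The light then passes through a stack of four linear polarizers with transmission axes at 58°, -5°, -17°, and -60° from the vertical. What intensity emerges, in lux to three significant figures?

I ≈ 2590 lux

I₁ = 2.66e4 lux · cos²(16°) = 2.458e+04 lux.
I₂ = I₁ · cos²(63°) = 2.458e+04 · 0.2061 = 5066 lux.
I₃ = I₂ · cos²(12°) = 5066 · 0.9568 = 4847 lux.
I₄ = I₃ · cos²(43°) = 4847 · 0.5349 = 2593 lux.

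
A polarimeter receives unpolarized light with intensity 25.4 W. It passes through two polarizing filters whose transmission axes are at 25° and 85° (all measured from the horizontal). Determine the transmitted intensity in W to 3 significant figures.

I ≈ 3.18 W

Unpolarized light through the first polarizer → I₁ = 25.4 W/2 = 12.7 W, polarized at 25°.
I₂ = I₁ · cos²(60°) = 12.7 · 0.25 = 3.175 W.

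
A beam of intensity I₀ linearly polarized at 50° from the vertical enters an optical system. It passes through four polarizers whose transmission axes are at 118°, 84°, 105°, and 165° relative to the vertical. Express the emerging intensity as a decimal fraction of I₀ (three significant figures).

I₁ = I₀ cos²(118° − 50°) = I₀ cos²(68°) = 0.1403 I₀.
I₂ = I₁ cos²(84° − 118°) = 0.1403 I₀ · cos²(34°) = 0.09645 I₀.
I₃ = I₂ cos²(105° − 84°) = 0.09645 I₀ · cos²(21°) = 0.08406 I₀.
I₄ = I₃ cos²(165° − 105°) = 0.08406 I₀ · cos²(60°) = 0.02102 I₀.
Transmitted fraction = 0.02102.

≈ 0.0210 I₀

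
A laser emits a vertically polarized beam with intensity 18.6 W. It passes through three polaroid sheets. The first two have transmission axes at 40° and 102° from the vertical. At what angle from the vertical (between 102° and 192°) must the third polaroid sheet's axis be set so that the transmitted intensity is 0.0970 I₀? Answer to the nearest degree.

I₁ = I₀ cos²(40° − 0°) = I₀ cos²(40°) = 0.5868 I₀.
I₂ = I₁ cos²(102° − 40°) = 0.5868 I₀ · cos²(62°) = 0.1293 I₀.
Need I₃/I₀ = 0.097, so cos²(θ − 102°) = 0.097 / 0.1293 = 0.75.
θ − 102° = arccos(√0.75) = 30.0°, giving θ ≈ 102 + 30.0 = 132.0°.

θ ≈ 132°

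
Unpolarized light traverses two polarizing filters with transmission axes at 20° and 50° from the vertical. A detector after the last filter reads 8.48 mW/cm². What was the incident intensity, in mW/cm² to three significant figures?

Unpolarized light through the first polarizer → I₁ = ½ I₀, now polarized at 20°.
I₂ = I₁ cos²(50° − 20°) = 0.5 I₀ · cos²(30°) = 0.375 I₀.
So 8.48 mW/cm² = 0.375 I₀, giving I₀ = 8.48/0.375 = 22.61 mW/cm².

I₀ ≈ 22.6 mW/cm²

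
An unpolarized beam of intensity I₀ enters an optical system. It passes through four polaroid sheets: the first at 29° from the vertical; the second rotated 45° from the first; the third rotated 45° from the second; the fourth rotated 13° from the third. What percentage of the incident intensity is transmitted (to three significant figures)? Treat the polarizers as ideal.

Unpolarized light through the first polarizer → I₁ = ½ I₀, now polarized at 29°.
I₂ = I₁ cos²(45°) = 0.5 · 0.5 I₀ = 0.25 I₀.
I₃ = I₂ cos²(45°) = 0.25 · 0.5 I₀ = 0.125 I₀.
I₄ = I₃ cos²(13°) = 0.125 · 0.9494 I₀ = 0.1187 I₀.
That is 11.87% of the incident intensity.

≈ 11.9%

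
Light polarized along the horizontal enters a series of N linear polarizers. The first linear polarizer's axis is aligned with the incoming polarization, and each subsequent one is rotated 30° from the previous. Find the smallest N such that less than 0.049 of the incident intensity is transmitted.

N = 12

First polarizer is aligned with the polarization: full transmission.
Each further stage multiplies by cos²(30°) = 0.75.
After N polarizers: T = 0.75^(N−1). Require T < 0.049 ⇒ N−1 > ln(0.049)/ln(0.75) = 10.48, so N−1 ≥ 11 and N = 12.
Check: N=12 gives T = 0.04224 < 0.049; N=11 gives T = 0.05631.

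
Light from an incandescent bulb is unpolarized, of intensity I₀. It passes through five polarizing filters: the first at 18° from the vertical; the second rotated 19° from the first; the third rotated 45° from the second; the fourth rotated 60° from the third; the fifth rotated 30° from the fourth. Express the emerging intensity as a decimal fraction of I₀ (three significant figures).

≈ 0.0419 I₀

Unpolarized light through the first polarizer → I₁ = ½ I₀, now polarized at 18°.
I₂ = I₁ cos²(19°) = 0.5 · 0.894 I₀ = 0.447 I₀.
I₃ = I₂ cos²(45°) = 0.447 · 0.5 I₀ = 0.2235 I₀.
I₄ = I₃ cos²(60°) = 0.2235 · 0.25 I₀ = 0.05588 I₀.
I₅ = I₄ cos²(30°) = 0.05588 · 0.75 I₀ = 0.04191 I₀.
Transmitted fraction = 0.04191.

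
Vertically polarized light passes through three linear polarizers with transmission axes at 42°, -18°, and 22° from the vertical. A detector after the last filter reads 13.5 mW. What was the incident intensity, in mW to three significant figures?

I₁ = I₀ cos²(42° − 0°) = I₀ cos²(42°) = 0.5523 I₀.
I₂ = I₁ cos²(-18° − 42°) = 0.5523 I₀ · cos²(60°) = 0.1381 I₀.
I₃ = I₂ cos²(22° + 18°) = 0.1381 I₀ · cos²(40°) = 0.08102 I₀.
So 13.5 mW = 0.08102 I₀, giving I₀ = 13.5/0.08102 = 166.6 mW.

I₀ ≈ 167 mW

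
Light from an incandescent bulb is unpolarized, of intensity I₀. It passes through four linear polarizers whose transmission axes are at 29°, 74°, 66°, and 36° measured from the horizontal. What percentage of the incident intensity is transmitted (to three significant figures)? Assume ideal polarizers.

≈ 18.4%

Unpolarized light through the first polarizer → I₁ = ½ I₀, now polarized at 29°.
I₂ = I₁ cos²(74° − 29°) = 0.5 I₀ · cos²(45°) = 0.25 I₀.
I₃ = I₂ cos²(66° − 74°) = 0.25 I₀ · cos²(8°) = 0.2452 I₀.
I₄ = I₃ cos²(36° − 66°) = 0.2452 I₀ · cos²(30°) = 0.1839 I₀.
That is 18.39% of the incident intensity.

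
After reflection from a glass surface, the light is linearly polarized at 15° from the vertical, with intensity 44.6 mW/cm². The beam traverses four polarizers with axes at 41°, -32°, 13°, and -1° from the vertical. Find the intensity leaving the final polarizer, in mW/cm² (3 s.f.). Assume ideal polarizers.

I ≈ 1.45 mW/cm²

By Malus's law, I₁ = 44.6 mW/cm² · cos²(26°) = 36.03 mW/cm².
I₂ = I₁ · cos²(73°) = 36.03 · 0.08548 = 3.08 mW/cm².
I₃ = I₂ · cos²(45°) = 3.08 · 0.5 = 1.54 mW/cm².
I₄ = I₃ · cos²(14°) = 1.54 · 0.9415 = 1.45 mW/cm².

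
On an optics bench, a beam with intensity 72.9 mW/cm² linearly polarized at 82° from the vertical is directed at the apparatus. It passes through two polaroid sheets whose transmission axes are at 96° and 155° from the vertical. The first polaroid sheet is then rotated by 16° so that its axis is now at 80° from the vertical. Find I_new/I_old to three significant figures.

I_new/I_old ≈ 0.268

Before rotation:
By Malus's law, I₁ = I₀ cos²(96° − 82°) = I₀ cos²(14°) = 0.9415 I₀.
I₂ = I₁ cos²(155° − 96°) = 0.9415 I₀ · cos²(59°) = 0.2497 I₀.
After rotation:
I₁ = I₀ cos²(80° − 82°) = I₀ cos²(2°) = 0.9988 I₀.
I₂ = I₁ cos²(155° − 80°) = 0.9988 I₀ · cos²(75°) = 0.06691 I₀.
Ratio = 0.06691 / 0.2497 = 0.2679.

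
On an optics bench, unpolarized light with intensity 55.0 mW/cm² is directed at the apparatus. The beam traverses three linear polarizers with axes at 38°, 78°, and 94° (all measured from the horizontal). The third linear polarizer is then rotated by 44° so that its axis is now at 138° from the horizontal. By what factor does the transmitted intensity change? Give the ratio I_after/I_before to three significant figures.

Before rotation:
Unpolarized light through the first polarizer → I₁ = ½ I₀, now polarized at 38°.
I₂ = I₁ cos²(78° − 38°) = 0.5 I₀ · cos²(40°) = 0.2934 I₀.
I₃ = I₂ cos²(94° − 78°) = 0.2934 I₀ · cos²(16°) = 0.2711 I₀.
After rotation:
Unpolarized light through the first polarizer → I₁ = ½ I₀, now polarized at 38°.
I₂ = I₁ cos²(78° − 38°) = 0.5 I₀ · cos²(40°) = 0.2934 I₀.
I₃ = I₂ cos²(138° − 78°) = 0.2934 I₀ · cos²(60°) = 0.07335 I₀.
Ratio = 0.07335 / 0.2711 = 0.2706.

I_new/I_old ≈ 0.271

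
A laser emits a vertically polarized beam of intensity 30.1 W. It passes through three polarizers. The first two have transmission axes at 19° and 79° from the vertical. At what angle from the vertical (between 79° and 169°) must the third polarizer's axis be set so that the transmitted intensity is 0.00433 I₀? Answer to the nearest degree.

θ ≈ 161°

I₁ = I₀ cos²(19° − 0°) = I₀ cos²(19°) = 0.894 I₀.
I₂ = I₁ cos²(79° − 19°) = 0.894 I₀ · cos²(60°) = 0.2235 I₀.
Need I₃/I₀ = 0.00433, so cos²(θ − 79°) = 0.00433 / 0.2235 = 0.01937.
θ − 79° = arccos(√0.01937) = 82.0°, giving θ ≈ 79 + 82.0 = 161.0°.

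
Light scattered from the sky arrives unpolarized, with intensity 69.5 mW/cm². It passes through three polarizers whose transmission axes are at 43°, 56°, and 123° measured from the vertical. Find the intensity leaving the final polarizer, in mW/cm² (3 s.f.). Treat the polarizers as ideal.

I ≈ 5.04 mW/cm²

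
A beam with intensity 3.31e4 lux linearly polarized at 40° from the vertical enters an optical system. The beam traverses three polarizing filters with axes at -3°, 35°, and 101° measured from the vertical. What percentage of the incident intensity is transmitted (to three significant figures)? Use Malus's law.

≈ 5.49%

By Malus's law, I₁ = 3.31e4 lux · cos²(43°) = 1.77e+04 lux.
I₂ = I₁ · cos²(38°) = 1.77e+04 · 0.621 = 1.099e+04 lux.
I₃ = I₂ · cos²(66°) = 1.099e+04 · 0.1654 = 1819 lux.
That is 5.495% of the incident intensity.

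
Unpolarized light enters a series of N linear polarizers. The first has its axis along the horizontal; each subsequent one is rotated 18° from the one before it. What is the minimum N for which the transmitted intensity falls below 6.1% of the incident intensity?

First polarizer halves the unpolarized light: factor 1/2.
Each further stage multiplies by cos²(18°) = 0.9045.
After N polarizers: T = 0.5·0.9045^(N−1). Require T < 0.061 ⇒ N−1 > ln(0.061/0.5)/ln(0.9045) = 20.96, so N−1 ≥ 21 and N = 22.
Check: N=22 gives T = 0.06076 < 0.061; N=21 gives T = 0.06718.

N = 22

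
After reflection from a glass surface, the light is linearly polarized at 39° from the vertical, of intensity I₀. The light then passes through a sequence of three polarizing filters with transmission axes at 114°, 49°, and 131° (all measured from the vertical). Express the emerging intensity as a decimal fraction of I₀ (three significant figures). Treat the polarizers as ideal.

By Malus's law, I₁ = I₀ cos²(114° − 39°) = I₀ cos²(75°) = 0.06699 I₀.
I₂ = I₁ cos²(49° − 114°) = 0.06699 I₀ · cos²(65°) = 0.01196 I₀.
I₃ = I₂ cos²(131° − 49°) = 0.01196 I₀ · cos²(82°) = 0.0002317 I₀.
Transmitted fraction = 0.0002317.

≈ 0.000232 I₀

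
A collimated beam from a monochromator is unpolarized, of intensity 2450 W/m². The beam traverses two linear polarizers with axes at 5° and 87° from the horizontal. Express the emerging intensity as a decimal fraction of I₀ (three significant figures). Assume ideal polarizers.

Unpolarized light through the first polarizer → I₁ = 2450 W/m²/2 = 1225 W/m², polarized at 5°.
I₂ = I₁ · cos²(82°) = 1225 · 0.01937 = 23.73 W/m².
Transmitted fraction = 0.009685.

I/I₀ ≈ 0.00968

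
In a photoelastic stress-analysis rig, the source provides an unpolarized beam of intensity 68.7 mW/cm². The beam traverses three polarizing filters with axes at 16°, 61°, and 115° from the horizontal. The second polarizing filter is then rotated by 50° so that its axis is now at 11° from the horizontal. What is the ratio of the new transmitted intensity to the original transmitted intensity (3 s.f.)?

Before rotation:
Unpolarized light through the first polarizer → I₁ = ½ I₀, now polarized at 16°.
I₂ = I₁ cos²(61° − 16°) = 0.5 I₀ · cos²(45°) = 0.25 I₀.
I₃ = I₂ cos²(115° − 61°) = 0.25 I₀ · cos²(54°) = 0.08637 I₀.
After rotation:
Unpolarized light through the first polarizer → I₁ = ½ I₀, now polarized at 16°.
I₂ = I₁ cos²(11° − 16°) = 0.5 I₀ · cos²(5°) = 0.4962 I₀.
Angle between axes 2 and 3: 76°. I₃ = 0.4962 I₀ · cos²(76°) = 0.02904 I₀.
Ratio = 0.02904 / 0.08637 = 0.3362.

I_new/I_old ≈ 0.336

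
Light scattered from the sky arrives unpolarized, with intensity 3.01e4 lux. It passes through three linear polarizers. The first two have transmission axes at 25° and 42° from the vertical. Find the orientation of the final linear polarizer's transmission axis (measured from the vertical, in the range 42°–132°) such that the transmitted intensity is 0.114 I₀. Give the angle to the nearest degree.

Unpolarized light through the first polarizer → I₁ = ½ I₀, now polarized at 25°.
I₂ = I₁ cos²(42° − 25°) = 0.5 I₀ · cos²(17°) = 0.4573 I₀.
Need I₃/I₀ = 0.114, so cos²(θ − 42°) = 0.114 / 0.4573 = 0.2493.
θ − 42° = arccos(√0.2493) = 60.0°, giving θ ≈ 42 + 60.0 = 102.0°.

θ ≈ 102°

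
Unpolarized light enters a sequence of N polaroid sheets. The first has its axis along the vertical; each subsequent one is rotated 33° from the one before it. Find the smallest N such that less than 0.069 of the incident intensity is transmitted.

First polarizer halves the unpolarized light: factor 1/2.
Each further stage multiplies by cos²(33°) = 0.7034.
After N polarizers: T = 0.5·0.7034^(N−1). Require T < 0.069 ⇒ N−1 > ln(0.069/0.5)/ln(0.7034) = 5.63, so N−1 ≥ 6 and N = 7.
Check: N=7 gives T = 0.06054 < 0.069; N=6 gives T = 0.08608.

N = 7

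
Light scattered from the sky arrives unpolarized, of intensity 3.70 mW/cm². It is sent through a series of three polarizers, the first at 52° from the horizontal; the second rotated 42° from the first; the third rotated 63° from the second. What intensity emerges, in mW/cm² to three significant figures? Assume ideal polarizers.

I ≈ 0.211 mW/cm²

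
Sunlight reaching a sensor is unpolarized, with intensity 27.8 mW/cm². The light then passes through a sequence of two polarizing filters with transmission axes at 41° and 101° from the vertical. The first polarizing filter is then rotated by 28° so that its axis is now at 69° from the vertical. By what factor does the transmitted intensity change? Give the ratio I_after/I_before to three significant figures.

I_new/I_old ≈ 2.88

Before rotation:
Unpolarized light through the first polarizer → I₁ = ½ I₀, now polarized at 41°.
I₂ = I₁ cos²(101° − 41°) = 0.5 I₀ · cos²(60°) = 0.125 I₀.
After rotation:
Unpolarized light through the first polarizer → I₁ = ½ I₀, now polarized at 69°.
I₂ = I₁ cos²(101° − 69°) = 0.5 I₀ · cos²(32°) = 0.3596 I₀.
Ratio = 0.3596 / 0.125 = 2.877.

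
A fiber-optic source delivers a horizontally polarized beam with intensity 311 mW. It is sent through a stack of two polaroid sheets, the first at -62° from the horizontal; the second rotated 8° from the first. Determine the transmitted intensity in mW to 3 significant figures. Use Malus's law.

By Malus's law, I₁ = 311 mW · cos²(62°) = 68.55 mW.
I₂ = I₁ · cos²(8°) = 68.55 · 0.9806 = 67.22 mW.

I ≈ 67.2 mW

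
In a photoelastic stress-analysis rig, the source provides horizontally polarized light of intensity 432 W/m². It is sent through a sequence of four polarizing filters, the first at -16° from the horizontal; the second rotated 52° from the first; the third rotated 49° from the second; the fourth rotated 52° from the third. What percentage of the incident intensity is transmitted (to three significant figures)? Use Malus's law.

By Malus's law, I₁ = 432 W/m² · cos²(16°) = 399.2 W/m².
I₂ = I₁ · cos²(52°) = 399.2 · 0.379 = 151.3 W/m².
I₃ = I₂ · cos²(49°) = 151.3 · 0.4304 = 65.12 W/m².
I₄ = I₃ · cos²(52°) = 65.12 · 0.379 = 24.68 W/m².
That is 5.714% of the incident intensity.

≈ 5.71%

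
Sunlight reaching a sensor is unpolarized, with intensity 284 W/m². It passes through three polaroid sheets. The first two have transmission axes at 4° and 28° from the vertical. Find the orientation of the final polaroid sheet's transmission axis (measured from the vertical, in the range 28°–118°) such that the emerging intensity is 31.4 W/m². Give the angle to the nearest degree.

θ ≈ 87°

Unpolarized light through the first polarizer → I₁ = ½ I₀, now polarized at 4°.
I₂ = I₁ cos²(28° − 4°) = 0.5 I₀ · cos²(24°) = 0.4173 I₀.
Target fraction: 31.4 / 284 W/m² = 0.1106 of I₀.
Need I₃/I₀ = 0.1106, so cos²(θ − 28°) = 0.1106 / 0.4173 = 0.265.
θ − 28° = arccos(√0.265) = 59.0°, giving θ ≈ 28 + 59.0 = 87.0°.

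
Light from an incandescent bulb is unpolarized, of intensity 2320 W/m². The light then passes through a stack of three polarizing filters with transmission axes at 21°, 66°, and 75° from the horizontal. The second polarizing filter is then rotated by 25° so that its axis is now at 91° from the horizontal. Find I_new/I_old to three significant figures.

Before rotation:
Unpolarized light through the first polarizer → I₁ = ½ I₀, now polarized at 21°.
I₂ = I₁ cos²(66° − 21°) = 0.5 I₀ · cos²(45°) = 0.25 I₀.
I₃ = I₂ cos²(75° − 66°) = 0.25 I₀ · cos²(9°) = 0.2439 I₀.
After rotation:
Unpolarized light through the first polarizer → I₁ = ½ I₀, now polarized at 21°.
I₂ = I₁ cos²(91° − 21°) = 0.5 I₀ · cos²(70°) = 0.05849 I₀.
I₃ = I₂ cos²(75° − 91°) = 0.05849 I₀ · cos²(16°) = 0.05405 I₀.
Ratio = 0.05405 / 0.2439 = 0.2216.

I_new/I_old ≈ 0.222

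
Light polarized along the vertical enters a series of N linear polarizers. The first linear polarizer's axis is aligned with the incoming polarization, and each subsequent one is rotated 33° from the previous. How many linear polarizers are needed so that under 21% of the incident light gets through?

N = 6

First polarizer is aligned with the polarization: full transmission.
Each further stage multiplies by cos²(33°) = 0.7034.
After N polarizers: T = 0.7034^(N−1). Require T < 0.21 ⇒ N−1 > ln(0.21)/ln(0.7034) = 4.44, so N−1 ≥ 5 and N = 6.
Check: N=6 gives T = 0.1722 < 0.21; N=5 gives T = 0.2448.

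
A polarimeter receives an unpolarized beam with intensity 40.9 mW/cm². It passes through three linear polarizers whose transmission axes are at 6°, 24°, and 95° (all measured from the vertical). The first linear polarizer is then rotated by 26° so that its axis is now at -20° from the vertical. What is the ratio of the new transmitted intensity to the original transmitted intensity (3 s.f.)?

I_new/I_old ≈ 0.572

Before rotation:
Unpolarized light through the first polarizer → I₁ = ½ I₀, now polarized at 6°.
I₂ = I₁ cos²(24° − 6°) = 0.5 I₀ · cos²(18°) = 0.4523 I₀.
I₃ = I₂ cos²(95° − 24°) = 0.4523 I₀ · cos²(71°) = 0.04794 I₀.
After rotation:
Unpolarized light through the first polarizer → I₁ = ½ I₀, now polarized at -20°.
I₂ = I₁ cos²(24° + 20°) = 0.5 I₀ · cos²(44°) = 0.2587 I₀.
I₃ = I₂ cos²(95° − 24°) = 0.2587 I₀ · cos²(71°) = 0.02742 I₀.
Ratio = 0.02742 / 0.04794 = 0.5721.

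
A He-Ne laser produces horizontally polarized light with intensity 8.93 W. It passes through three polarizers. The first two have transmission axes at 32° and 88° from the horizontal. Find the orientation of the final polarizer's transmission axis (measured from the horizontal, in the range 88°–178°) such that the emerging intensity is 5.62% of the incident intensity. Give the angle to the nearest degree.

θ ≈ 148°

I₁ = I₀ cos²(32° − 0°) = I₀ cos²(32°) = 0.7192 I₀.
I₂ = I₁ cos²(88° − 32°) = 0.7192 I₀ · cos²(56°) = 0.2249 I₀.
Need I₃/I₀ = 0.0562, so cos²(θ − 88°) = 0.0562 / 0.2249 = 0.2499.
θ − 88° = arccos(√0.2499) = 60.0°, giving θ ≈ 88 + 60.0 = 148.0°.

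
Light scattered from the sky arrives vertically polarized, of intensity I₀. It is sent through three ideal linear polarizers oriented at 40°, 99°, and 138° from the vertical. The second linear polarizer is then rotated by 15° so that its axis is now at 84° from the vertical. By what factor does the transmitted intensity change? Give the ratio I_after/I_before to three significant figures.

I_new/I_old ≈ 1.12

Before rotation:
I₁ = I₀ cos²(40° − 0°) = I₀ cos²(40°) = 0.5868 I₀.
I₂ = I₁ cos²(99° − 40°) = 0.5868 I₀ · cos²(59°) = 0.1557 I₀.
I₃ = I₂ cos²(138° − 99°) = 0.1557 I₀ · cos²(39°) = 0.09401 I₀.
After rotation:
I₁ = I₀ cos²(40° − 0°) = I₀ cos²(40°) = 0.5868 I₀.
I₂ = I₁ cos²(84° − 40°) = 0.5868 I₀ · cos²(44°) = 0.3037 I₀.
I₃ = I₂ cos²(138° − 84°) = 0.3037 I₀ · cos²(54°) = 0.1049 I₀.
Ratio = 0.1049 / 0.09401 = 1.116.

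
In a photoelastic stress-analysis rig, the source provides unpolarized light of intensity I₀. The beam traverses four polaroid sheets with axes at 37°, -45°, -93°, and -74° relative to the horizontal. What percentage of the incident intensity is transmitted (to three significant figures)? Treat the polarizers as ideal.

≈ 0.388%

Unpolarized light through the first polarizer → I₁ = ½ I₀, now polarized at 37°.
I₂ = I₁ cos²(-45° − 37°) = 0.5 I₀ · cos²(82°) = 0.009685 I₀.
I₃ = I₂ cos²(-93° + 45°) = 0.009685 I₀ · cos²(48°) = 0.004336 I₀.
I₄ = I₃ cos²(-74° + 93°) = 0.004336 I₀ · cos²(19°) = 0.003877 I₀.
That is 0.3877% of the incident intensity.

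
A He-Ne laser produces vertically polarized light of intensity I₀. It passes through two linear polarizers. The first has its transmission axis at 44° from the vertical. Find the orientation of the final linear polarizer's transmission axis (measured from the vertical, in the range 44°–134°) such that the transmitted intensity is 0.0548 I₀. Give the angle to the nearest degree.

I₁ = I₀ cos²(44° − 0°) = I₀ cos²(44°) = 0.5174 I₀.
Need I₂/I₀ = 0.0548, so cos²(θ − 44°) = 0.0548 / 0.5174 = 0.1059.
θ − 44° = arccos(√0.1059) = 71.0°, giving θ ≈ 44 + 71.0 = 115.0°.

θ ≈ 115°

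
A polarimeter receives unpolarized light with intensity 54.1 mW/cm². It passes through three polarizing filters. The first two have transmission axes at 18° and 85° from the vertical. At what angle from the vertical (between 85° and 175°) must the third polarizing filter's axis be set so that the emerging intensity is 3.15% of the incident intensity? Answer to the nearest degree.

Unpolarized light through the first polarizer → I₁ = ½ I₀, now polarized at 18°.
I₂ = I₁ cos²(85° − 18°) = 0.5 I₀ · cos²(67°) = 0.07634 I₀.
Need I₃/I₀ = 0.0315, so cos²(θ − 85°) = 0.0315 / 0.07634 = 0.4127.
θ − 85° = arccos(√0.4127) = 50.0°, giving θ ≈ 85 + 50.0 = 135.0°.

θ ≈ 135°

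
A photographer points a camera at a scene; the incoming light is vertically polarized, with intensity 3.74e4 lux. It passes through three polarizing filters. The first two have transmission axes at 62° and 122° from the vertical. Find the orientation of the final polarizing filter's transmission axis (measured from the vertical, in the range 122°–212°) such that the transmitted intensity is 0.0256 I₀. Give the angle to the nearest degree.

θ ≈ 169°

I₁ = I₀ cos²(62° − 0°) = I₀ cos²(62°) = 0.2204 I₀.
I₂ = I₁ cos²(122° − 62°) = 0.2204 I₀ · cos²(60°) = 0.0551 I₀.
Need I₃/I₀ = 0.0256, so cos²(θ − 122°) = 0.0256 / 0.0551 = 0.4646.
θ − 122° = arccos(√0.4646) = 47.0°, giving θ ≈ 122 + 47.0 = 169.0°.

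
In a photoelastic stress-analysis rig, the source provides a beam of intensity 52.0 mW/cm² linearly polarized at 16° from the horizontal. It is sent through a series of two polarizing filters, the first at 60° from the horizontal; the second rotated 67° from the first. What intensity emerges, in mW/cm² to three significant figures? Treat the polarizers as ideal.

By Malus's law, I₁ = 52.0 mW/cm² · cos²(44°) = 26.91 mW/cm².
I₂ = I₁ · cos²(67°) = 26.91 · 0.1527 = 4.108 mW/cm².

I ≈ 4.11 mW/cm²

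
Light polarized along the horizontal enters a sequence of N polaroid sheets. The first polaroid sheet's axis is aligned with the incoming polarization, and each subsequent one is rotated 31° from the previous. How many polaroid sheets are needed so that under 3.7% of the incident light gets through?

N = 12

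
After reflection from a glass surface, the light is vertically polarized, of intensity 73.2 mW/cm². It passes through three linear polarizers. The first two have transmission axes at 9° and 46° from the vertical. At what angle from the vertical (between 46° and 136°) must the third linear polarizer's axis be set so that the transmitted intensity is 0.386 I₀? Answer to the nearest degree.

I₁ = I₀ cos²(9° − 0°) = I₀ cos²(9°) = 0.9755 I₀.
I₂ = I₁ cos²(46° − 9°) = 0.9755 I₀ · cos²(37°) = 0.6222 I₀.
Need I₃/I₀ = 0.386, so cos²(θ − 46°) = 0.386 / 0.6222 = 0.6204.
θ − 46° = arccos(√0.6204) = 38.0°, giving θ ≈ 46 + 38.0 = 84.0°.

θ ≈ 84°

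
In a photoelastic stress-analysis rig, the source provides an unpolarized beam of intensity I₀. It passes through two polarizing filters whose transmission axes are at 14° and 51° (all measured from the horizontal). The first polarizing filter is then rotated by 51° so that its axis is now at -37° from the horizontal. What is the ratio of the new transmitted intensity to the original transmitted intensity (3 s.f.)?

Before rotation:
Unpolarized light through the first polarizer → I₁ = ½ I₀, now polarized at 14°.
I₂ = I₁ cos²(51° − 14°) = 0.5 I₀ · cos²(37°) = 0.3189 I₀.
After rotation:
Unpolarized light through the first polarizer → I₁ = ½ I₀, now polarized at -37°.
I₂ = I₁ cos²(51° + 37°) = 0.5 I₀ · cos²(88°) = 0.000609 I₀.
Ratio = 0.000609 / 0.3189 = 0.00191.

I_new/I_old ≈ 0.00191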